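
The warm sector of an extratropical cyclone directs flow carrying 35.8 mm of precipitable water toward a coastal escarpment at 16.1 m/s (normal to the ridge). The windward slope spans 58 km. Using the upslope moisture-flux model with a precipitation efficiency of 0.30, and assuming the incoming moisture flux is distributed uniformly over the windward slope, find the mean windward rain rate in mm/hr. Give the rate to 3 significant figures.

Incoming column moisture flux per unit ridge length: F = V × PW = 16.1 × 35.8 = 576.38 mm·m/s.
Spread over the 58 km slope with efficiency ε = 0.30: R = ε·F/W = 0.30 × 576.38 / 58000 m = 2.981e-03 mm/s.
R = 2.981e-03 × 3600 = 10.7 mm/hr.

R ≈ 10.7 mm/hr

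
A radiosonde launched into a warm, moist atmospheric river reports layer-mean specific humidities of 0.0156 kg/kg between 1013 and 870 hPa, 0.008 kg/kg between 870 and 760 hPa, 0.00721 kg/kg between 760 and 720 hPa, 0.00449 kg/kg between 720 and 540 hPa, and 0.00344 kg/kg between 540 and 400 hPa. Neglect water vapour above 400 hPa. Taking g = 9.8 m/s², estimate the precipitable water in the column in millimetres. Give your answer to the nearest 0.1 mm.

Precipitable water is the column-integrated vapour mass per unit area: PW = (1/g) Σ q̄ Δp, with q in kg/kg and Δp in Pa (1 kg/m² of water = 1 mm).
Layer 1013–870 hPa: Δp = 143 hPa = 14300 Pa, q̄ = 0.0156 kg/kg → 0.0156 × 14300 / 9.8 = 22.76 mm
Layer 870–760 hPa: Δp = 110 hPa = 11000 Pa, q̄ = 0.008 kg/kg → 0.008 × 11000 / 9.8 = 8.98 mm
Layer 760–720 hPa: Δp = 40 hPa = 4000 Pa, q̄ = 0.00721 kg/kg → 0.00721 × 4000 / 9.8 = 2.94 mm
Layer 720–540 hPa: Δp = 180 hPa = 18000 Pa, q̄ = 0.00449 kg/kg → 0.00449 × 18000 / 9.8 = 8.25 mm
Layer 540–400 hPa: Δp = 140 hPa = 14000 Pa, q̄ = 0.00344 kg/kg → 0.00344 × 14000 / 9.8 = 4.91 mm
PW = 22.76 + 8.98 + 2.94 + 8.25 + 4.91 = 47.84 ≈ 47.8 mm.

PW ≈ 47.8 mm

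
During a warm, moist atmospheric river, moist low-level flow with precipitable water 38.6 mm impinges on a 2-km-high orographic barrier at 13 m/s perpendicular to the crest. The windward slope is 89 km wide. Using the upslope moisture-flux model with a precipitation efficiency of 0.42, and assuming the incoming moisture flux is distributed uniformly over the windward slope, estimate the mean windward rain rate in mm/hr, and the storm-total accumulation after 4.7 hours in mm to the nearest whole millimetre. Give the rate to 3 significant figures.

R ≈ 8.52 mm/hr; total ≈ 40 mm

Incoming column moisture flux per unit ridge length: F = V × PW = 13 × 38.6 = 501.8 mm·m/s.
Spread over the 89 km slope with efficiency ε = 0.42: R = ε·F/W = 0.42 × 501.8 / 89000 m = 2.368e-03 mm/s.
R = 2.368e-03 × 3600 = 8.52 mm/hr.
Over 4.7 h: total = 8.52 × 4.7 = 40.044 ≈ 40 mm.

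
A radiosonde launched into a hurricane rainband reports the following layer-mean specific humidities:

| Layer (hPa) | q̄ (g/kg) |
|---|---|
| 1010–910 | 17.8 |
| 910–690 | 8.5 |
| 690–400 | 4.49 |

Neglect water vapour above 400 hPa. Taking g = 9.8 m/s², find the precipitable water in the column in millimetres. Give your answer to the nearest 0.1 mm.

Precipitable water is the column-integrated vapour mass per unit area: PW = (1/g) Σ q̄ Δp, with q in kg/kg and Δp in Pa (1 kg/m² of water = 1 mm).
Layer 1010–910 hPa: Δp = 100 hPa = 10000 Pa, q̄ = 0.0178 kg/kg → 0.0178 × 10000 / 9.8 = 18.16 mm
Layer 910–690 hPa: Δp = 220 hPa = 22000 Pa, q̄ = 0.0085 kg/kg → 0.0085 × 22000 / 9.8 = 19.08 mm
Layer 690–400 hPa: Δp = 290 hPa = 29000 Pa, q̄ = 0.00449 kg/kg → 0.00449 × 29000 / 9.8 = 13.29 mm
PW = 18.16 + 19.08 + 13.29 = 50.53 ≈ 50.5 mm.

PW ≈ 50.5 mm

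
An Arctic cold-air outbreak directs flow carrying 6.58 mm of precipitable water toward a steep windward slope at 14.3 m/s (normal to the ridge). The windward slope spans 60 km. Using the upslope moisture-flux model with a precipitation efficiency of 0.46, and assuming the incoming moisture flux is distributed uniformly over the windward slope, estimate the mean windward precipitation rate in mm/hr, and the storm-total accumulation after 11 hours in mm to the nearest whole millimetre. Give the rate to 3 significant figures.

R ≈ 2.60 mm/hr; total ≈ 29 mm

Incoming column moisture flux per unit ridge length: F = V × PW = 14.3 × 6.58 = 94.094 mm·m/s.
Spread over the 60 km slope with efficiency ε = 0.46: R = ε·F/W = 0.46 × 94.094 / 60000 m = 7.214e-04 mm/s.
R = 7.214e-04 × 3600 = 2.60 mm/hr.
Over 11 h: total = 2.60 × 11 = 28.6 ≈ 29 mm.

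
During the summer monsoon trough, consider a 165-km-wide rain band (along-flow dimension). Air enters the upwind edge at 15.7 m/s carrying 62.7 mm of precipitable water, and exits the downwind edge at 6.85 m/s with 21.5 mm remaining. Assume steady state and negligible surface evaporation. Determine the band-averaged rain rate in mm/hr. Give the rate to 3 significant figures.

R ≈ 18.3 mm/hr

Column moisture flux per unit crosswind length is F = V × PW.
Inflow: F_in = 15.7 × 62.7 = 984.39 mm·m/s
Outflow: F_out = 6.85 × 21.5 = 147.275 mm·m/s
Steady-state rate R = (F_in − F_out)/L = (984.39 − 147.275) / 165000 m = 5.073e-03 mm/s.
R = 5.073e-03 × 3600 = 18.3 mm/hr.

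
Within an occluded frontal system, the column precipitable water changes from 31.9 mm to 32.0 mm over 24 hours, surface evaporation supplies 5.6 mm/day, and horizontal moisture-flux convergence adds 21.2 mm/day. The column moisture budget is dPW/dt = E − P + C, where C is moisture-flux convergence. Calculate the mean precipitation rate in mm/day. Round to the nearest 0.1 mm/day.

P ≈ 26.7 mm/day

dPW/dt = (32.0 − 31.9) mm / (24/24 day) = +0.100 mm/day.
P = E + C − dPW/dt = 5.6 + (21.2) − (+0.100) = 26.7 mm/day.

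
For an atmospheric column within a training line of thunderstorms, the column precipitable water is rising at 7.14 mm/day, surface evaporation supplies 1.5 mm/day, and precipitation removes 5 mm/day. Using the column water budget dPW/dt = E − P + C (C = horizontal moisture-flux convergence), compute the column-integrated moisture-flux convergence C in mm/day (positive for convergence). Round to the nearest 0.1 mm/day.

dPW/dt = +7.14 mm/day.
C = dPW/dt − E + P = (+7.14) − 1.5 + 5 = 10.6 mm/day.

C ≈ 10.6 mm/day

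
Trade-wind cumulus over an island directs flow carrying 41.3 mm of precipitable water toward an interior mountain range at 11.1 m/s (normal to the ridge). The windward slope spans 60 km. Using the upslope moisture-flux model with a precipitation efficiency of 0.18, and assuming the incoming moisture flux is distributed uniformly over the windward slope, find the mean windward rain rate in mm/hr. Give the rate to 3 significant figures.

Incoming column moisture flux per unit ridge length: F = V × PW = 11.1 × 41.3 = 458.43 mm·m/s.
Spread over the 60 km slope with efficiency ε = 0.18: R = ε·F/W = 0.18 × 458.43 / 60000 m = 1.375e-03 mm/s.
R = 1.375e-03 × 3600 = 4.95 mm/hr.

R ≈ 4.95 mm/hr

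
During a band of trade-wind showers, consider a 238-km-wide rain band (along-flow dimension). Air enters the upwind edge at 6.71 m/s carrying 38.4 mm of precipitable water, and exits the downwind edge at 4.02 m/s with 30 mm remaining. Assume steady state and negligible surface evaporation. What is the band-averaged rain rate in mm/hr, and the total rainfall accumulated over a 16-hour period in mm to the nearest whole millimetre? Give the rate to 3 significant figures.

Column moisture flux per unit crosswind length is F = V × PW.
Inflow: F_in = 6.71 × 38.4 = 257.664 mm·m/s
Outflow: F_out = 4.02 × 30 = 120.6 mm·m/s
Steady-state rate R = (F_in − F_out)/L = (257.664 − 120.6) / 238000 m = 5.759e-04 mm/s.
R = 5.759e-04 × 3600 = 2.07 mm/hr.
Over 16 h: total = 2.07 × 16 = 33.12 ≈ 33 mm.

R ≈ 2.07 mm/hr; total ≈ 33 mm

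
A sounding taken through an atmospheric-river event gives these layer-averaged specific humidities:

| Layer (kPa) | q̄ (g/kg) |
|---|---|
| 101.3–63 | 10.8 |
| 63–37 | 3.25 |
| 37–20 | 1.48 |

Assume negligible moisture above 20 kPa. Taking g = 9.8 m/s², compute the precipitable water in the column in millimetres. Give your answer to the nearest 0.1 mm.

PW ≈ 53.4 mm

Precipitable water is the column-integrated vapour mass per unit area: PW = (1/g) Σ q̄ Δp, with q in kg/kg and Δp in Pa (1 kg/m² of water = 1 mm).
Layer 101.3–63 kPa: Δp = 383 hPa = 38300 Pa, q̄ = 0.0108 kg/kg → 0.0108 × 38300 / 9.8 = 42.21 mm
Layer 63–37 kPa: Δp = 260 hPa = 26000 Pa, q̄ = 0.00325 kg/kg → 0.00325 × 26000 / 9.8 = 8.62 mm
Layer 37–20 kPa: Δp = 170 hPa = 17000 Pa, q̄ = 0.00148 kg/kg → 0.00148 × 17000 / 9.8 = 2.57 mm
PW = 42.21 + 8.62 + 2.57 = 53.40 ≈ 53.4 mm.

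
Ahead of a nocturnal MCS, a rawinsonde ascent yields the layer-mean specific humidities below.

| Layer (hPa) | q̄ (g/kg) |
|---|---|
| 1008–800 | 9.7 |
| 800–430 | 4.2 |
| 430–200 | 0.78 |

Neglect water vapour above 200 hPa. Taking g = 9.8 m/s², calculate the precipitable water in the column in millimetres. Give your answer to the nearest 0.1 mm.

Precipitable water is the column-integrated vapour mass per unit area: PW = (1/g) Σ q̄ Δp, with q in kg/kg and Δp in Pa (1 kg/m² of water = 1 mm).
Layer 1008–800 hPa: Δp = 208 hPa = 20800 Pa, q̄ = 0.0097 kg/kg → 0.0097 × 20800 / 9.8 = 20.59 mm
Layer 800–430 hPa: Δp = 370 hPa = 37000 Pa, q̄ = 0.0042 kg/kg → 0.0042 × 37000 / 9.8 = 15.86 mm
Layer 430–200 hPa: Δp = 230 hPa = 23000 Pa, q̄ = 0.00078 kg/kg → 0.00078 × 23000 / 9.8 = 1.83 mm
PW = 20.59 + 15.86 + 1.83 = 38.28 ≈ 38.3 mm.

PW ≈ 38.3 mm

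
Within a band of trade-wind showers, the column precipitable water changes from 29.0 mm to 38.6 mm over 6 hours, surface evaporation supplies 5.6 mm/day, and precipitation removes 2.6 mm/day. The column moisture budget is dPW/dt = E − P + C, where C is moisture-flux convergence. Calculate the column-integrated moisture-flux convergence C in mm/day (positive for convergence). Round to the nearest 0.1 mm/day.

C ≈ 35.4 mm/day

dPW/dt = (38.6 − 29.0) mm / (6/24 day) = +38.400 mm/day.
C = dPW/dt − E + P = (+38.400) − 5.6 + 2.6 = 35.4 mm/day.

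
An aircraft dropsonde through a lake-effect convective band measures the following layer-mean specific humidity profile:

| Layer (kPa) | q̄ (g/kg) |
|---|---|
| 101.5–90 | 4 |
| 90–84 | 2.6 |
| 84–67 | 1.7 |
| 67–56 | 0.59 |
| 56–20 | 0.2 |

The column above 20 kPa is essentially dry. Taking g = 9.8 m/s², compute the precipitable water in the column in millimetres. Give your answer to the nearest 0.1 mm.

PW ≈ 10.6 mm

Precipitable water is the column-integrated vapour mass per unit area: PW = (1/g) Σ q̄ Δp, with q in kg/kg and Δp in Pa (1 kg/m² of water = 1 mm).
Layer 101.5–90 kPa: Δp = 115 hPa = 11500 Pa, q̄ = 0.004 kg/kg → 0.004 × 11500 / 9.8 = 4.69 mm
Layer 90–84 kPa: Δp = 60 hPa = 6000 Pa, q̄ = 0.0026 kg/kg → 0.0026 × 6000 / 9.8 = 1.59 mm
Layer 84–67 kPa: Δp = 170 hPa = 17000 Pa, q̄ = 0.0017 kg/kg → 0.0017 × 17000 / 9.8 = 2.95 mm
Layer 67–56 kPa: Δp = 110 hPa = 11000 Pa, q̄ = 0.00059 kg/kg → 0.00059 × 11000 / 9.8 = 0.66 mm
Layer 56–20 kPa: Δp = 360 hPa = 36000 Pa, q̄ = 0.0002 kg/kg → 0.0002 × 36000 / 9.8 = 0.73 mm
PW = 4.69 + 1.59 + 2.95 + 0.66 + 0.73 = 10.62 ≈ 10.6 mm.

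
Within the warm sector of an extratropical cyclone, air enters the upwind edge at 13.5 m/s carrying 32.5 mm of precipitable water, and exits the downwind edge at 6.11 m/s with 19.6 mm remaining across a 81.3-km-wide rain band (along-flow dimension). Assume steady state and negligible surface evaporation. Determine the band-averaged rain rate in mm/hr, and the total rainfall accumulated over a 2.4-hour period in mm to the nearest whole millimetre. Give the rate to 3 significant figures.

Column moisture flux per unit crosswind length is F = V × PW.
Inflow: F_in = 13.5 × 32.5 = 438.75 mm·m/s
Outflow: F_out = 6.11 × 19.6 = 119.756 mm·m/s
Steady-state rate R = (F_in − F_out)/L = (438.75 − 119.756) / 81300 m = 3.924e-03 mm/s.
R = 3.924e-03 × 3600 = 14.1 mm/hr.
Over 2.4 h: total = 14.1 × 2.4 = 33.84 ≈ 34 mm.

R ≈ 14.1 mm/hr; total ≈ 34 mm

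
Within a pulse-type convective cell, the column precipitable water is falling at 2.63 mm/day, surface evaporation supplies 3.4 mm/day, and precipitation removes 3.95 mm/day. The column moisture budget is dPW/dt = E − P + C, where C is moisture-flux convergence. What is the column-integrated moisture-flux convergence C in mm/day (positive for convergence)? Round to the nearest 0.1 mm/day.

C ≈ -2.1 mm/day

dPW/dt = -2.63 mm/day.
C = dPW/dt − E + P = (-2.63) − 3.4 + 3.95 = -2.1 mm/day.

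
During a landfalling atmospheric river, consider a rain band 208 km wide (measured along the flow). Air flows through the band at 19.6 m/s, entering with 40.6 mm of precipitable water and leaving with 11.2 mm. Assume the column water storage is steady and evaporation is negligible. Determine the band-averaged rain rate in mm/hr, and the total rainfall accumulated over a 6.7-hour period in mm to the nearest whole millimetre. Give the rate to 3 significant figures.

Column moisture flux per unit crosswind length is F = V × PW.
Inflow: F_in = 19.6 × 40.6 = 795.76 mm·m/s
Outflow: F_out = 19.6 × 11.2 = 219.52 mm·m/s
Steady-state rate R = (F_in − F_out)/L = (795.76 − 219.52) / 208000 m = 2.770e-03 mm/s.
R = 2.770e-03 × 3600 = 9.97 mm/hr.
Over 6.7 h: total = 9.97 × 6.7 = 66.799 ≈ 67 mm.

R ≈ 9.97 mm/hr; total ≈ 67 mm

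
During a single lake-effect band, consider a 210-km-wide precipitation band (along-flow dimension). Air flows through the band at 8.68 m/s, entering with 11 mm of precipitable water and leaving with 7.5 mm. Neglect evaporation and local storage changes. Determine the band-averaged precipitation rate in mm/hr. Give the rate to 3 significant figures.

R ≈ 0.521 mm/hr

Column moisture flux per unit crosswind length is F = V × PW.
Inflow: F_in = 8.68 × 11 = 95.48 mm·m/s
Outflow: F_out = 8.68 × 7.5 = 65.1 mm·m/s
Steady-state rate R = (F_in − F_out)/L = (95.48 − 65.1) / 210000 m = 1.447e-04 mm/s.
R = 1.447e-04 × 3600 = 0.521 mm/hr.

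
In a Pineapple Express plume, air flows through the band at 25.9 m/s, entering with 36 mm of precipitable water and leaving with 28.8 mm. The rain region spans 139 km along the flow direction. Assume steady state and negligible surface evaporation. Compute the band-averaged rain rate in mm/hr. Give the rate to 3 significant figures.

Column moisture flux per unit crosswind length is F = V × PW.
Inflow: F_in = 25.9 × 36 = 932.4 mm·m/s
Outflow: F_out = 25.9 × 28.8 = 745.92 mm·m/s
Steady-state rate R = (F_in − F_out)/L = (932.4 − 745.92) / 139000 m = 1.342e-03 mm/s.
R = 1.342e-03 × 3600 = 4.83 mm/hr.

R ≈ 4.83 mm/hr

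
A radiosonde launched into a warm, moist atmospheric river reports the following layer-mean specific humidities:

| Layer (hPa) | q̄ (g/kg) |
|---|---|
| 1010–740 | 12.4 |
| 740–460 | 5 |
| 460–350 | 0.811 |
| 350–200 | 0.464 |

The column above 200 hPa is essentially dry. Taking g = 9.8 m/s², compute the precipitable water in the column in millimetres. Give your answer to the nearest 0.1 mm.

Precipitable water is the column-integrated vapour mass per unit area: PW = (1/g) Σ q̄ Δp, with q in kg/kg and Δp in Pa (1 kg/m² of water = 1 mm).
Layer 1010–740 hPa: Δp = 270 hPa = 27000 Pa, q̄ = 0.0124 kg/kg → 0.0124 × 27000 / 9.8 = 34.16 mm
Layer 740–460 hPa: Δp = 280 hPa = 28000 Pa, q̄ = 0.005 kg/kg → 0.005 × 28000 / 9.8 = 14.29 mm
Layer 460–350 hPa: Δp = 110 hPa = 11000 Pa, q̄ = 0.000811 kg/kg → 0.000811 × 11000 / 9.8 = 0.91 mm
Layer 350–200 hPa: Δp = 150 hPa = 15000 Pa, q̄ = 0.000464 kg/kg → 0.000464 × 15000 / 9.8 = 0.71 mm
PW = 34.16 + 14.29 + 0.91 + 0.71 = 50.07 ≈ 50.1 mm.

PW ≈ 50.1 mm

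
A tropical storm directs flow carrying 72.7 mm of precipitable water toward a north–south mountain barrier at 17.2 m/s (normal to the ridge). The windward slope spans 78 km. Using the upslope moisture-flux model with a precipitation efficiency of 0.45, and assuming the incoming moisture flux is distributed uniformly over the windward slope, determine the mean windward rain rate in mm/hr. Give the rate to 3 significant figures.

R ≈ 26.0 mm/hr

Incoming column moisture flux per unit ridge length: F = V × PW = 17.2 × 72.7 = 1250.44 mm·m/s.
Spread over the 78 km slope with efficiency ε = 0.45: R = ε·F/W = 0.45 × 1250.44 / 78000 m = 7.214e-03 mm/s.
R = 7.214e-03 × 3600 = 26.0 mm/hr.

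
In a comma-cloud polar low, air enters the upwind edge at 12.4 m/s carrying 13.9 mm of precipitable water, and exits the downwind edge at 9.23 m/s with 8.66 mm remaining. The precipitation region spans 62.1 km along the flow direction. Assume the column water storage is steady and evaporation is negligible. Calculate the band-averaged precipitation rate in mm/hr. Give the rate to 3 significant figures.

Column moisture flux per unit crosswind length is F = V × PW.
Inflow: F_in = 12.4 × 13.9 = 172.36 mm·m/s
Outflow: F_out = 9.23 × 8.66 = 79.9318 mm·m/s
Steady-state rate R = (F_in − F_out)/L = (172.36 − 79.9318) / 62100 m = 1.488e-03 mm/s.
R = 1.488e-03 × 3600 = 5.36 mm/hr.

R ≈ 5.36 mm/hr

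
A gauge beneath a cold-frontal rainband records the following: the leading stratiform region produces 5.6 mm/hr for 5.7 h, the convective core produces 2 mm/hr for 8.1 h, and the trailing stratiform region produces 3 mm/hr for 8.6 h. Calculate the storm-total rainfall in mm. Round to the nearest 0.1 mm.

total ≈ 73.9 mm

Total = Σ Rᵢ Δtᵢ = 5.6 × 5.7 + 2 × 8.1 + 3 × 8.6
      = 31.92 + 16.2 + 25.8 = 73.9 mm.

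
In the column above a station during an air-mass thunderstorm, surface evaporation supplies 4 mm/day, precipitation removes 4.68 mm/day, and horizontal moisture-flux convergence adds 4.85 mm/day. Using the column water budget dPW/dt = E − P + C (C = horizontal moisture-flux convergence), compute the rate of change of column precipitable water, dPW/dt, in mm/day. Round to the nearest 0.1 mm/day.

dPW/dt ≈ 4.2 mm/day

dPW/dt = E − P + C = 4 − 4.68 + (4.85) = 4.2 mm/day.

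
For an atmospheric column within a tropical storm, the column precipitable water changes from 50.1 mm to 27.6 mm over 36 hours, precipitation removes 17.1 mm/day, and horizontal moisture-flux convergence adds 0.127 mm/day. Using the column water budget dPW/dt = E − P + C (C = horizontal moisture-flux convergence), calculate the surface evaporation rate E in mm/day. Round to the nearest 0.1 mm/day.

dPW/dt = (27.6 − 50.1) mm / (36/24 day) = -15.000 mm/day.
E = dPW/dt + P − C = (-15.000) + 17.1 − (0.127) = 2.0 mm/day.

E ≈ 2.0 mm/day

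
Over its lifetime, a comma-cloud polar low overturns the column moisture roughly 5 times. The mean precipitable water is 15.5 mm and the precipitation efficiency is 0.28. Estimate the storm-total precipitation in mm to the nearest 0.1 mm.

precipitation ≈ 21.7 mm

Each cycle deposits ε × PW = 0.28 × 15.5 = 4.34 mm.
Over 5 cycles: 5 × 4.34 = 21.7 mm.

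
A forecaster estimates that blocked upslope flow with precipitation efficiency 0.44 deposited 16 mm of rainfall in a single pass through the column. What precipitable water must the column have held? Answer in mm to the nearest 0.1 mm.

PW = rainfall / ε = 16 / 0.44 = 36.4 mm.

PW ≈ 36.4 mm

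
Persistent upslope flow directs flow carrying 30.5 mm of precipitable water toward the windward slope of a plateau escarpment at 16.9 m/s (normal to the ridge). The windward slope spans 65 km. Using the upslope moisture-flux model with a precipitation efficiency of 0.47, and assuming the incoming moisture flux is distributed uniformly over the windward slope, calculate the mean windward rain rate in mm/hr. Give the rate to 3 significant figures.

R ≈ 13.4 mm/hr

Incoming column moisture flux per unit ridge length: F = V × PW = 16.9 × 30.5 = 515.45 mm·m/s.
Spread over the 65 km slope with efficiency ε = 0.47: R = ε·F/W = 0.47 × 515.45 / 65000 m = 3.727e-03 mm/s.
R = 3.727e-03 × 3600 = 13.4 mm/hr.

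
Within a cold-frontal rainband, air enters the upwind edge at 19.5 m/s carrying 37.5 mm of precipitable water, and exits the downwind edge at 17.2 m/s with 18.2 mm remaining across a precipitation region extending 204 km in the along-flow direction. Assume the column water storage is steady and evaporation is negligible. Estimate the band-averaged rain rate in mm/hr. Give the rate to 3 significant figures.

R ≈ 7.38 mm/hr

Column moisture flux per unit crosswind length is F = V × PW.
Inflow: F_in = 19.5 × 37.5 = 731.25 mm·m/s
Outflow: F_out = 17.2 × 18.2 = 313.04 mm·m/s
Steady-state rate R = (F_in − F_out)/L = (731.25 − 313.04) / 204000 m = 2.050e-03 mm/s.
R = 2.050e-03 × 3600 = 7.38 mm/hr.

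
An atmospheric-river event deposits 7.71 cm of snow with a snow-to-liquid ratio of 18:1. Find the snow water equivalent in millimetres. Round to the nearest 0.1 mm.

SWE = snow depth / ratio = 7.71 cm / 18 = 0.428 cm = 4.3 mm.

SWE ≈ 4.3 mm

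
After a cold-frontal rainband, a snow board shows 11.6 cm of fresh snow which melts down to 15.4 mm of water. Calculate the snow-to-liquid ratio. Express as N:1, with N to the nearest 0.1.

Ratio = snow depth / SWE = 116 mm / 15.4 mm = 7.5, i.e. 7.5:1.

ratio ≈ 7.5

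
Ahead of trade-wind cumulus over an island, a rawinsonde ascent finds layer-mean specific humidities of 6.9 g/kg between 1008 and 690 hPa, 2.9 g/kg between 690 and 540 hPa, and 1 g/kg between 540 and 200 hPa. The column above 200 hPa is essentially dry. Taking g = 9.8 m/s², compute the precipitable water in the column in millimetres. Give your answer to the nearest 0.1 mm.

Precipitable water is the column-integrated vapour mass per unit area: PW = (1/g) Σ q̄ Δp, with q in kg/kg and Δp in Pa (1 kg/m² of water = 1 mm).
Layer 1008–690 hPa: Δp = 318 hPa = 31800 Pa, q̄ = 0.0069 kg/kg → 0.0069 × 31800 / 9.8 = 22.39 mm
Layer 690–540 hPa: Δp = 150 hPa = 15000 Pa, q̄ = 0.0029 kg/kg → 0.0029 × 15000 / 9.8 = 4.44 mm
Layer 540–200 hPa: Δp = 340 hPa = 34000 Pa, q̄ = 0.001 kg/kg → 0.001 × 34000 / 9.8 = 3.47 mm
PW = 22.39 + 4.44 + 3.47 = 30.30 ≈ 30.3 mm.

PW ≈ 30.3 mm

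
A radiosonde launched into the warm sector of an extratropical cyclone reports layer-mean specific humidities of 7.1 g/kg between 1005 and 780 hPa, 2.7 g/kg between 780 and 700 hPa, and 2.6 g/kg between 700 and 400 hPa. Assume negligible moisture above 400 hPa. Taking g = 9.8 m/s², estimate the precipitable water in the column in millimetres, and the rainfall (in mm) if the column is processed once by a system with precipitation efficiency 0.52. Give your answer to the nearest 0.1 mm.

PW ≈ 26.5 mm; rainfall ≈ 13.8 mm

Precipitable water is the column-integrated vapour mass per unit area: PW = (1/g) Σ q̄ Δp, with q in kg/kg and Δp in Pa (1 kg/m² of water = 1 mm).
Layer 1005–780 hPa: Δp = 225 hPa = 22500 Pa, q̄ = 0.0071 kg/kg → 0.0071 × 22500 / 9.8 = 16.30 mm
Layer 780–700 hPa: Δp = 80 hPa = 8000 Pa, q̄ = 0.0027 kg/kg → 0.0027 × 8000 / 9.8 = 2.20 mm
Layer 700–400 hPa: Δp = 300 hPa = 30000 Pa, q̄ = 0.0026 kg/kg → 0.0026 × 30000 / 9.8 = 7.96 mm
PW = 16.30 + 2.20 + 7.96 = 26.46 ≈ 26.5 mm.
Rainfall = ε × PW = 0.52 × 26.5 = 13.8 mm.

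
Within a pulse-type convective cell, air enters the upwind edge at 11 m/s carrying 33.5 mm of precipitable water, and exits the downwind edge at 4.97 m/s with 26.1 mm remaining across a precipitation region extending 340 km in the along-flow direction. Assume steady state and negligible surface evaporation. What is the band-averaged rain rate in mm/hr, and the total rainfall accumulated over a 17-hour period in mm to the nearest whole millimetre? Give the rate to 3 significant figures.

Column moisture flux per unit crosswind length is F = V × PW.
Inflow: F_in = 11 × 33.5 = 368.5 mm·m/s
Outflow: F_out = 4.97 × 26.1 = 129.717 mm·m/s
Steady-state rate R = (F_in − F_out)/L = (368.5 − 129.717) / 340000 m = 7.023e-04 mm/s.
R = 7.023e-04 × 3600 = 2.53 mm/hr.
Over 17 h: total = 2.53 × 17 = 43.01 ≈ 43 mm.

R ≈ 2.53 mm/hr; total ≈ 43 mm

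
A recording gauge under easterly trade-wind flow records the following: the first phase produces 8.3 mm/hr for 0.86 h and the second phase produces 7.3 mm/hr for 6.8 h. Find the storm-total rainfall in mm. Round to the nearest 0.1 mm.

Total = Σ Rᵢ Δtᵢ = 8.3 × 0.86 + 7.3 × 6.8
      = 7.138 + 49.64 = 56.8 mm.

total ≈ 56.8 mm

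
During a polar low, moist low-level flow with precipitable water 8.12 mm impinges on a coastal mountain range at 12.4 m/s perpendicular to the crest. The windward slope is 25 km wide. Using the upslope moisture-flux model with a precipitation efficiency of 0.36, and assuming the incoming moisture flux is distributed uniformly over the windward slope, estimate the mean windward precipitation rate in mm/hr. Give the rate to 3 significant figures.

Incoming column moisture flux per unit ridge length: F = V × PW = 12.4 × 8.12 = 100.688 mm·m/s.
Spread over the 25 km slope with efficiency ε = 0.36: R = ε·F/W = 0.36 × 100.688 / 25000 m = 1.450e-03 mm/s.
R = 1.450e-03 × 3600 = 5.22 mm/hr.

R ≈ 5.22 mm/hr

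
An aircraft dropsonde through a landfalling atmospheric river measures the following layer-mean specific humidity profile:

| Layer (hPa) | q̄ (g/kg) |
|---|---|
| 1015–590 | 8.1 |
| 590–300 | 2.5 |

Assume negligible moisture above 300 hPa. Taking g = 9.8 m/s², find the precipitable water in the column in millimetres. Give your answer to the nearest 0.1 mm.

PW ≈ 42.5 mm

Precipitable water is the column-integrated vapour mass per unit area: PW = (1/g) Σ q̄ Δp, with q in kg/kg and Δp in Pa (1 kg/m² of water = 1 mm).
Layer 1015–590 hPa: Δp = 425 hPa = 42500 Pa, q̄ = 0.0081 kg/kg → 0.0081 × 42500 / 9.8 = 35.13 mm
Layer 590–300 hPa: Δp = 290 hPa = 29000 Pa, q̄ = 0.0025 kg/kg → 0.0025 × 29000 / 9.8 = 7.40 mm
PW = 35.13 + 7.40 = 42.53 ≈ 42.5 mm.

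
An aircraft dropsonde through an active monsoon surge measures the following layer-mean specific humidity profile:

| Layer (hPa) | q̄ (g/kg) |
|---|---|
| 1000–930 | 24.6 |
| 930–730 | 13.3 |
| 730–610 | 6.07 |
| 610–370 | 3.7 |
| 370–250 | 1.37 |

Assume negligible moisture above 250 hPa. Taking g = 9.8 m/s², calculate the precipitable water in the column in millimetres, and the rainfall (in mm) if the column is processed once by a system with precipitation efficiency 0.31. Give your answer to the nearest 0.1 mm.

PW ≈ 62.9 mm; rainfall ≈ 19.5 mm

Precipitable water is the column-integrated vapour mass per unit area: PW = (1/g) Σ q̄ Δp, with q in kg/kg and Δp in Pa (1 kg/m² of water = 1 mm).
Layer 1000–930 hPa: Δp = 70 hPa = 7000 Pa, q̄ = 0.0246 kg/kg → 0.0246 × 7000 / 9.8 = 17.57 mm
Layer 930–730 hPa: Δp = 200 hPa = 20000 Pa, q̄ = 0.0133 kg/kg → 0.0133 × 20000 / 9.8 = 27.14 mm
Layer 730–610 hPa: Δp = 120 hPa = 12000 Pa, q̄ = 0.00607 kg/kg → 0.00607 × 12000 / 9.8 = 7.43 mm
Layer 610–370 hPa: Δp = 240 hPa = 24000 Pa, q̄ = 0.0037 kg/kg → 0.0037 × 24000 / 9.8 = 9.06 mm
Layer 370–250 hPa: Δp = 120 hPa = 12000 Pa, q̄ = 0.00137 kg/kg → 0.00137 × 12000 / 9.8 = 1.68 mm
PW = 17.57 + 27.14 + 7.43 + 9.06 + 1.68 = 62.88 ≈ 62.9 mm.
Rainfall = ε × PW = 0.31 × 62.9 = 19.5 mm.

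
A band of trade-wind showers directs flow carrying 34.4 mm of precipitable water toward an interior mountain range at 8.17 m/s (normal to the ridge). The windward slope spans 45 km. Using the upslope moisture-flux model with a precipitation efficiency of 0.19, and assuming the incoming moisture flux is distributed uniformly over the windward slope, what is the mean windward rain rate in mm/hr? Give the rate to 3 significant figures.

R ≈ 4.27 mm/hr

Incoming column moisture flux per unit ridge length: F = V × PW = 8.17 × 34.4 = 281.048 mm·m/s.
Spread over the 45 km slope with efficiency ε = 0.19: R = ε·F/W = 0.19 × 281.048 / 45000 m = 1.187e-03 mm/s.
R = 1.187e-03 × 3600 = 4.27 mm/hr.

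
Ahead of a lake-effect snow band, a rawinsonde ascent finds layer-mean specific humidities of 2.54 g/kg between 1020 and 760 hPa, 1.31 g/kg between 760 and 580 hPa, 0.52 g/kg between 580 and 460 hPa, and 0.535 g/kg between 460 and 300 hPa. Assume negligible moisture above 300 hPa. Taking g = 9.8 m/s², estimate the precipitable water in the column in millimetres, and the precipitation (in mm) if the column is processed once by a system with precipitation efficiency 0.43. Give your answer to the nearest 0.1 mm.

PW ≈ 10.7 mm; precipitation ≈ 4.6 mm

Precipitable water is the column-integrated vapour mass per unit area: PW = (1/g) Σ q̄ Δp, with q in kg/kg and Δp in Pa (1 kg/m² of water = 1 mm).
Layer 1020–760 hPa: Δp = 260 hPa = 26000 Pa, q̄ = 0.00254 kg/kg → 0.00254 × 26000 / 9.8 = 6.74 mm
Layer 760–580 hPa: Δp = 180 hPa = 18000 Pa, q̄ = 0.00131 kg/kg → 0.00131 × 18000 / 9.8 = 2.41 mm
Layer 580–460 hPa: Δp = 120 hPa = 12000 Pa, q̄ = 0.00052 kg/kg → 0.00052 × 12000 / 9.8 = 0.64 mm
Layer 460–300 hPa: Δp = 160 hPa = 16000 Pa, q̄ = 0.000535 kg/kg → 0.000535 × 16000 / 9.8 = 0.87 mm
PW = 6.74 + 2.41 + 0.64 + 0.87 = 10.66 ≈ 10.7 mm.
Precipitation = ε × PW = 0.43 × 10.7 = 4.6 mm.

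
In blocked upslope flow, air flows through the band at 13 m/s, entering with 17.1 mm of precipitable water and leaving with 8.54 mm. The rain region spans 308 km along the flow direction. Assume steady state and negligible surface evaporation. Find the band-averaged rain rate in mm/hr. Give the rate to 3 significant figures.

R ≈ 1.30 mm/hr

Column moisture flux per unit crosswind length is F = V × PW.
Inflow: F_in = 13 × 17.1 = 222.3 mm·m/s
Outflow: F_out = 13 × 8.54 = 111.02 mm·m/s
Steady-state rate R = (F_in − F_out)/L = (222.3 − 111.02) / 308000 m = 3.613e-04 mm/s.
R = 3.613e-04 × 3600 = 1.30 mm/hr.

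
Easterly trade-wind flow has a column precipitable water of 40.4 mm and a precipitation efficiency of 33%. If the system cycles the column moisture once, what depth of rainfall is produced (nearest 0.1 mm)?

rainfall ≈ 13.3 mm

Rainfall = ε × PW = 0.33 × 40.4 = 13.3 mm.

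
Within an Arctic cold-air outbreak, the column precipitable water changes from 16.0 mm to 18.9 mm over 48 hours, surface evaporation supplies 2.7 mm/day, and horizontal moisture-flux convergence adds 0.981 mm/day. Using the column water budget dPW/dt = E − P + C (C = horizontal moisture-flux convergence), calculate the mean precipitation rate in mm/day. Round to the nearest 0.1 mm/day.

P ≈ 2.2 mm/day

dPW/dt = (18.9 − 16.0) mm / (48/24 day) = +1.450 mm/day.
P = E + C − dPW/dt = 2.7 + (0.981) − (+1.450) = 2.2 mm/day.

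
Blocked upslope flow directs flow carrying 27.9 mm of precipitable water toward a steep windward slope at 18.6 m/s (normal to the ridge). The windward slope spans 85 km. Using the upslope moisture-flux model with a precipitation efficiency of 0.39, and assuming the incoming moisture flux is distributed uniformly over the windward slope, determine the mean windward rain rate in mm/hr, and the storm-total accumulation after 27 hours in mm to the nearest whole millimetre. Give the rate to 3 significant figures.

R ≈ 8.57 mm/hr; total ≈ 231 mm

Incoming column moisture flux per unit ridge length: F = V × PW = 18.6 × 27.9 = 518.94 mm·m/s.
Spread over the 85 km slope with efficiency ε = 0.39: R = ε·F/W = 0.39 × 518.94 / 85000 m = 2.381e-03 mm/s.
R = 2.381e-03 × 3600 = 8.57 mm/hr.
Over 27 h: total = 8.57 × 27 = 231.39 ≈ 231 mm.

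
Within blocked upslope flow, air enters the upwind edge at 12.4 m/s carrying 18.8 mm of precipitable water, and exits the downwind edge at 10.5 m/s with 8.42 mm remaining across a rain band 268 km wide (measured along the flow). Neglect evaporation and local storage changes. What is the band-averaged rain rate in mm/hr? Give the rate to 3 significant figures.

Column moisture flux per unit crosswind length is F = V × PW.
Inflow: F_in = 12.4 × 18.8 = 233.12 mm·m/s
Outflow: F_out = 10.5 × 8.42 = 88.41 mm·m/s
Steady-state rate R = (F_in − F_out)/L = (233.12 − 88.41) / 268000 m = 5.400e-04 mm/s.
R = 5.400e-04 × 3600 = 1.94 mm/hr.

R ≈ 1.94 mm/hr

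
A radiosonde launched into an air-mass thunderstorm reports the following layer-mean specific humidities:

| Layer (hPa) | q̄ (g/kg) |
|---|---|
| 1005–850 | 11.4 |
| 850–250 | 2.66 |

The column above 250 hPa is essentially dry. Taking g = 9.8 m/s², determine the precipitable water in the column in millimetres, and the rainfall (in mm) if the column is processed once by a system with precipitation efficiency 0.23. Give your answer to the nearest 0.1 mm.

Precipitable water is the column-integrated vapour mass per unit area: PW = (1/g) Σ q̄ Δp, with q in kg/kg and Δp in Pa (1 kg/m² of water = 1 mm).
Layer 1005–850 hPa: Δp = 155 hPa = 15500 Pa, q̄ = 0.0114 kg/kg → 0.0114 × 15500 / 9.8 = 18.03 mm
Layer 850–250 hPa: Δp = 600 hPa = 60000 Pa, q̄ = 0.00266 kg/kg → 0.00266 × 60000 / 9.8 = 16.29 mm
PW = 18.03 + 16.29 = 34.32 ≈ 34.3 mm.
Rainfall = ε × PW = 0.23 × 34.3 = 7.9 mm.

PW ≈ 34.3 mm; rainfall ≈ 7.9 mm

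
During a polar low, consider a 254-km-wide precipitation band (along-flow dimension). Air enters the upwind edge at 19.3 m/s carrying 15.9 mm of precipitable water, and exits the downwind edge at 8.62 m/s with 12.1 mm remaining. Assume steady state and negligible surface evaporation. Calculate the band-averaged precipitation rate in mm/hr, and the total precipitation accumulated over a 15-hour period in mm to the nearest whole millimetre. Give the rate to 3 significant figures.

R ≈ 2.87 mm/hr; total ≈ 43 mm

Column moisture flux per unit crosswind length is F = V × PW.
Inflow: F_in = 19.3 × 15.9 = 306.87 mm·m/s
Outflow: F_out = 8.62 × 12.1 = 104.302 mm·m/s
Steady-state rate R = (F_in − F_out)/L = (306.87 − 104.302) / 254000 m = 7.975e-04 mm/s.
R = 7.975e-04 × 3600 = 2.87 mm/hr.
Over 15 h: total = 2.87 × 15 = 43.05 ≈ 43 mm.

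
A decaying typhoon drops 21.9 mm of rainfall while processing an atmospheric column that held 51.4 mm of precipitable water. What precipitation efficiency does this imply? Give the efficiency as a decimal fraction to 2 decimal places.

ε ≈ 0.43

ε = rainfall / PW = 21.9 / 51.4 = 0.43.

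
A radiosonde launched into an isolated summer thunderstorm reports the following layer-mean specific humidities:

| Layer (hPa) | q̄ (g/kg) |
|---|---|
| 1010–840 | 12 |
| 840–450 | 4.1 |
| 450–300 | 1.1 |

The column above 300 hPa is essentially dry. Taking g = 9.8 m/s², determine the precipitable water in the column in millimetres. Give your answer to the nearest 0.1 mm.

Precipitable water is the column-integrated vapour mass per unit area: PW = (1/g) Σ q̄ Δp, with q in kg/kg and Δp in Pa (1 kg/m² of water = 1 mm).
Layer 1010–840 hPa: Δp = 170 hPa = 17000 Pa, q̄ = 0.012 kg/kg → 0.012 × 17000 / 9.8 = 20.82 mm
Layer 840–450 hPa: Δp = 390 hPa = 39000 Pa, q̄ = 0.0041 kg/kg → 0.0041 × 39000 / 9.8 = 16.32 mm
Layer 450–300 hPa: Δp = 150 hPa = 15000 Pa, q̄ = 0.0011 kg/kg → 0.0011 × 15000 / 9.8 = 1.68 mm
PW = 20.82 + 16.32 + 1.68 = 38.82 ≈ 38.8 mm.

PW ≈ 38.8 mm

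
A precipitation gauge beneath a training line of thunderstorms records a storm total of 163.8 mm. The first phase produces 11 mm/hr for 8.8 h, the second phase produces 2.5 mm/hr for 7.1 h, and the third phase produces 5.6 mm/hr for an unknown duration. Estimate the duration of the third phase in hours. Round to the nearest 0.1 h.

duration ≈ 8.8 h

Known phases: 11 × 8.8 + 2.5 × 7.1 = 96.8 + 17.75 = 114.55 mm.
Remaining depth = 163.8 − 114.55 = 49.25 mm.
Duration = 49.25 / 5.6 = 8.8 h.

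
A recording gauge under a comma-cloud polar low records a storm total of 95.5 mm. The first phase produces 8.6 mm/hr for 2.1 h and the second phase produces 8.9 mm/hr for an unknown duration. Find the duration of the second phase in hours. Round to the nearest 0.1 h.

duration ≈ 8.7 h

Known phases: 8.6 × 2.1 = 18.06 mm.
Remaining depth = 95.5 − 18.06 = 77.44 mm.
Duration = 77.44 / 8.9 = 8.7 h.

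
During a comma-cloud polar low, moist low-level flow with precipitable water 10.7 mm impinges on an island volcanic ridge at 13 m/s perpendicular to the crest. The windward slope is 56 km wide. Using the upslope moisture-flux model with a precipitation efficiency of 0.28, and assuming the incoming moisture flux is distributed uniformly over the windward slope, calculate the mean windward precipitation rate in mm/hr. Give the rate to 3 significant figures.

Incoming column moisture flux per unit ridge length: F = V × PW = 13 × 10.7 = 139.1 mm·m/s.
Spread over the 56 km slope with efficiency ε = 0.28: R = ε·F/W = 0.28 × 139.1 / 56000 m = 6.955e-04 mm/s.
R = 6.955e-04 × 3600 = 2.50 mm/hr.

R ≈ 2.50 mm/hr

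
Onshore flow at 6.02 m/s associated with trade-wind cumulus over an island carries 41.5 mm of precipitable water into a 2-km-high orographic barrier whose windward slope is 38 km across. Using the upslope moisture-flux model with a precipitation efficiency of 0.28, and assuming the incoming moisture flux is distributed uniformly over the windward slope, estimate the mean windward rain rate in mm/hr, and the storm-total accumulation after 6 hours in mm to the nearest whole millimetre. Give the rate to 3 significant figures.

R ≈ 6.63 mm/hr; total ≈ 40 mm

Incoming column moisture flux per unit ridge length: F = V × PW = 6.02 × 41.5 = 249.83 mm·m/s.
Spread over the 38 km slope with efficiency ε = 0.28: R = ε·F/W = 0.28 × 249.83 / 38000 m = 1.841e-03 mm/s.
R = 1.841e-03 × 3600 = 6.63 mm/hr.
Over 6 h: total = 6.63 × 6 = 39.78 ≈ 40 mm.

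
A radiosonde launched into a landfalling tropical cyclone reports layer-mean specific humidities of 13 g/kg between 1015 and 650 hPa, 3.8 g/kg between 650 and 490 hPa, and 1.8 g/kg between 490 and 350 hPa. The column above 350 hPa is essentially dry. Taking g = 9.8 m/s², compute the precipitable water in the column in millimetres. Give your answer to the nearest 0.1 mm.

Precipitable water is the column-integrated vapour mass per unit area: PW = (1/g) Σ q̄ Δp, with q in kg/kg and Δp in Pa (1 kg/m² of water = 1 mm).
Layer 1015–650 hPa: Δp = 365 hPa = 36500 Pa, q̄ = 0.013 kg/kg → 0.013 × 36500 / 9.8 = 48.42 mm
Layer 650–490 hPa: Δp = 160 hPa = 16000 Pa, q̄ = 0.0038 kg/kg → 0.0038 × 16000 / 9.8 = 6.20 mm
Layer 490–350 hPa: Δp = 140 hPa = 14000 Pa, q̄ = 0.0018 kg/kg → 0.0018 × 14000 / 9.8 = 2.57 mm
PW = 48.42 + 6.20 + 2.57 = 57.19 ≈ 57.2 mm.

PW ≈ 57.2 mm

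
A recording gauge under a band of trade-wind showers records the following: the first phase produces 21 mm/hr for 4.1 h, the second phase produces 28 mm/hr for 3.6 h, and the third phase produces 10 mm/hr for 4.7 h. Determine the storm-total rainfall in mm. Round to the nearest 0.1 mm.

Total = Σ Rᵢ Δtᵢ = 21 × 4.1 + 28 × 3.6 + 10 × 4.7
      = 86.1 + 100.8 + 47 = 233.9 mm.

total ≈ 233.9 mm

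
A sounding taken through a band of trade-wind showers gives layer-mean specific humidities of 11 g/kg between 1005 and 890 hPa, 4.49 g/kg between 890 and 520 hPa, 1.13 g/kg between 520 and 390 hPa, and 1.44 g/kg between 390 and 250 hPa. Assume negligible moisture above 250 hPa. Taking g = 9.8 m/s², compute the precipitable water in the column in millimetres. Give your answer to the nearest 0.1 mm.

PW ≈ 33.4 mm

Precipitable water is the column-integrated vapour mass per unit area: PW = (1/g) Σ q̄ Δp, with q in kg/kg and Δp in Pa (1 kg/m² of water = 1 mm).
Layer 1005–890 hPa: Δp = 115 hPa = 11500 Pa, q̄ = 0.011 kg/kg → 0.011 × 11500 / 9.8 = 12.91 mm
Layer 890–520 hPa: Δp = 370 hPa = 37000 Pa, q̄ = 0.00449 kg/kg → 0.00449 × 37000 / 9.8 = 16.95 mm
Layer 520–390 hPa: Δp = 130 hPa = 13000 Pa, q̄ = 0.00113 kg/kg → 0.00113 × 13000 / 9.8 = 1.50 mm
Layer 390–250 hPa: Δp = 140 hPa = 14000 Pa, q̄ = 0.00144 kg/kg → 0.00144 × 14000 / 9.8 = 2.06 mm
PW = 12.91 + 16.95 + 1.50 + 2.06 = 33.42 ≈ 33.4 mm.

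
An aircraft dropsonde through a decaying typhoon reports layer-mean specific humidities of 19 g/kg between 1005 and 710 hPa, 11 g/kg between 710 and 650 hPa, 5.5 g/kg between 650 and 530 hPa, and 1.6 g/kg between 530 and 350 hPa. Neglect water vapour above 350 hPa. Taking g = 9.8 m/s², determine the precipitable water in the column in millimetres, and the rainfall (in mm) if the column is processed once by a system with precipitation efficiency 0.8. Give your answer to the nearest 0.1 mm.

Precipitable water is the column-integrated vapour mass per unit area: PW = (1/g) Σ q̄ Δp, with q in kg/kg and Δp in Pa (1 kg/m² of water = 1 mm).
Layer 1005–710 hPa: Δp = 295 hPa = 29500 Pa, q̄ = 0.019 kg/kg → 0.019 × 29500 / 9.8 = 57.19 mm
Layer 710–650 hPa: Δp = 60 hPa = 6000 Pa, q̄ = 0.011 kg/kg → 0.011 × 6000 / 9.8 = 6.73 mm
Layer 650–530 hPa: Δp = 120 hPa = 12000 Pa, q̄ = 0.0055 kg/kg → 0.0055 × 12000 / 9.8 = 6.73 mm
Layer 530–350 hPa: Δp = 180 hPa = 18000 Pa, q̄ = 0.0016 kg/kg → 0.0016 × 18000 / 9.8 = 2.94 mm
PW = 57.19 + 6.73 + 6.73 + 2.94 = 73.59 ≈ 73.6 mm.
Rainfall = ε × PW = 0.8 × 73.6 = 58.9 mm.

PW ≈ 73.6 mm; rainfall ≈ 58.9 mm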